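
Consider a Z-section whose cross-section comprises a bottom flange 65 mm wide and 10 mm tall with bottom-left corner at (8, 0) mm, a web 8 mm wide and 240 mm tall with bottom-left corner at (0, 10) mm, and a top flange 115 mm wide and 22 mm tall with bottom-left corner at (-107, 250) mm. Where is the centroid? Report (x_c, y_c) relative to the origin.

x_c = -17.89 mm, y_c = 179.05 mm

bottom flange: A = 65 × 10 = 650.00, centroid at (40.50, 5.00).
web: A = 8 × 240 = 1920.00, centroid at (4.00, 130.00).
top flange: A = 115 × 22 = 2530.00, centroid at (-49.50, 261.00).
ΣA = 5100.00 mm²
ΣAx_c = (650.00)(40.50) + (1920.00)(4.00) + (2530.00)(-49.50) = -91230.00 mm³
ΣAy_c = (650.00)(5.00) + (1920.00)(130.00) + (2530.00)(261.00) = 913180.00 mm³
x_c = -91230.00 / 5100.00 = -17.89 mm
y_c = 913180.00 / 5100.00 = 179.05 mm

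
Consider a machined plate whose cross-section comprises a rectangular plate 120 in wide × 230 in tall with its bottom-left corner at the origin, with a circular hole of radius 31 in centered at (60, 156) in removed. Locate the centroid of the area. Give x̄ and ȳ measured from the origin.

x̄ = 60.00 in, ȳ = 109.96 in

plate: A = 120 × 230 = 27600.00, centroid at (60.00, 115.00).
hole: A = −π·31² = -3019.07, centroid at (60.00, 156.00).
ΣA = 24580.93 in²
ΣAx̄ = (27600.00)(60.00) + (-3019.07)(60.00) = 1474855.77 in³
ΣAȳ = (27600.00)(115.00) + (-3019.07)(156.00) = 2703025.00 in³
x̄ = 1474855.77 / 24580.93 = 60.00 in
ȳ = 2703025.00 / 24580.93 = 109.96 in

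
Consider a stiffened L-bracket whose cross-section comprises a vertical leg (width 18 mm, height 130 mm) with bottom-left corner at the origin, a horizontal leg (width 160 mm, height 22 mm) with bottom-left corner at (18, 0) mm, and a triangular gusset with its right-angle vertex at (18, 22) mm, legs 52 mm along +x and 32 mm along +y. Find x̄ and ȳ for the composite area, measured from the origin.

x̄ = 59.09 mm, ȳ = 32.58 mm

Part | A | x̄ᵢ | ȳᵢ | A·x̄ᵢ | A·ȳᵢ
vertical leg | 2340.00 | 9.00 | 65.00 | 21060.00 | 152100.00
horizontal leg | 3520.00 | 98.00 | 11.00 | 344960.00 | 38720.00
gusset | 832.00 | 35.33 | 32.67 | 29397.33 | 27178.67
Σ | 6692.00 |  |  | 395417.33 | 217998.67
x̄ = 395417.33 / 6692.00 = 59.09 mm
ȳ = 217998.67 / 6692.00 = 32.58 mm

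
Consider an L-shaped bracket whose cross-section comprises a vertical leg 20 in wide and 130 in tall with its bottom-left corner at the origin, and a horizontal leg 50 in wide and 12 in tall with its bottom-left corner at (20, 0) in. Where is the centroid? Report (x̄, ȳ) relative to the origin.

Part | A | x̄ᵢ | ȳᵢ | A·x̄ᵢ | A·ȳᵢ
vertical leg | 2600.00 | 10.00 | 65.00 | 26000.00 | 169000.00
horizontal leg | 600.00 | 45.00 | 6.00 | 27000.00 | 3600.00
Σ | 3200.00 |  |  | 53000.00 | 172600.00
x̄ = 53000.00 / 3200.00 = 16.56 in
ȳ = 172600.00 / 3200.00 = 53.94 in

x̄ = 16.56 in, ȳ = 53.94 in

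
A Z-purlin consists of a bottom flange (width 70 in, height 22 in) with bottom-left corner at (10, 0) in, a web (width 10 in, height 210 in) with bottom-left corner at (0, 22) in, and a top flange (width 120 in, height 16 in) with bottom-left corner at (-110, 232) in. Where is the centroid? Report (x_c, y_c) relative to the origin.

Part | A | x̄ᵢ | ȳᵢ | A·x̄ᵢ | A·ȳᵢ
bottom flange | 1540.00 | 45.00 | 11.00 | 69300.00 | 16940.00
web | 2100.00 | 5.00 | 127.00 | 10500.00 | 266700.00
top flange | 1920.00 | -50.00 | 240.00 | -96000.00 | 460800.00
Σ | 5560.00 |  |  | -16200.00 | 744440.00
x_c = -16200.00 / 5560.00 = -2.91 in
y_c = 744440.00 / 5560.00 = 133.89 in

x_c = -2.91 in, y_c = 133.89 in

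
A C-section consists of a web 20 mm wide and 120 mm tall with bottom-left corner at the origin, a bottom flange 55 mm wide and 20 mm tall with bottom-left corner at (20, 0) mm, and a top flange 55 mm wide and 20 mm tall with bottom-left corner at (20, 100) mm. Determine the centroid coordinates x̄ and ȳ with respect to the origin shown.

web: A = 20 × 120 = 2400.00, centroid at (10.00, 60.00).
bottom flange: A = 55 × 20 = 1100.00, centroid at (47.50, 10.00).
top flange: A = 55 × 20 = 1100.00, centroid at (47.50, 110.00).
ΣA = 4600.00 mm²
ΣAx̄ = (2400.00)(10.00) + (1100.00)(47.50) + (1100.00)(47.50) = 128500.00 mm³
ΣAȳ = (2400.00)(60.00) + (1100.00)(10.00) + (1100.00)(110.00) = 276000.00 mm³
x̄ = 128500.00 / 4600.00 = 27.93 mm
ȳ = 276000.00 / 4600.00 = 60.00 mm

x̄ = 27.93 mm, ȳ = 60.00 mm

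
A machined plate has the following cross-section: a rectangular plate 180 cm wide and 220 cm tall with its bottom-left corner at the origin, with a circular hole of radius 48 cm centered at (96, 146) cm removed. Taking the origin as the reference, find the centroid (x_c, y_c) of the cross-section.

x_c = 88.66 cm, y_c = 101.95 cm

plate: A = 180 × 220 = 39600.00, centroid at (90.00, 110.00).
hole: A = −π·48² = -7238.23, centroid at (96.00, 146.00).
ΣA = 32361.77 cm²
ΣAx_c = (39600.00)(90.00) + (-7238.23)(96.00) = 2869129.97 cm³
ΣAy_c = (39600.00)(110.00) + (-7238.23)(146.00) = 3299218.50 cm³
x_c = 2869129.97 / 32361.77 = 88.66 cm
y_c = 3299218.50 / 32361.77 = 101.95 cm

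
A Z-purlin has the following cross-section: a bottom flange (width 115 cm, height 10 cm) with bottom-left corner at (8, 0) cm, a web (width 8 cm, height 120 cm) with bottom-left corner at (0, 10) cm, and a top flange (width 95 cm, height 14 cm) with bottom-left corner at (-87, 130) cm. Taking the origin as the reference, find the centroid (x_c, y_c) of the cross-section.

Part | A | x̄ᵢ | ȳᵢ | A·x̄ᵢ | A·ȳᵢ
bottom flange | 1150.00 | 65.50 | 5.00 | 75325.00 | 5750.00
web | 960.00 | 4.00 | 70.00 | 3840.00 | 67200.00
top flange | 1330.00 | -39.50 | 137.00 | -52535.00 | 182210.00
Σ | 3440.00 |  |  | 26630.00 | 255160.00
x_c = 26630.00 / 3440.00 = 7.74 cm
y_c = 255160.00 / 3440.00 = 74.17 cm

x_c = 7.74 cm, y_c = 74.17 cm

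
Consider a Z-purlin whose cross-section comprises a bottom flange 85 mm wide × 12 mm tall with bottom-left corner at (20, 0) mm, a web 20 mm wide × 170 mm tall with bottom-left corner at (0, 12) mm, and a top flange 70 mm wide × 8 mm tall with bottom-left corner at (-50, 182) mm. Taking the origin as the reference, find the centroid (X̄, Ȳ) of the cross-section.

X̄ = 17.94 mm, Ȳ = 88.37 mm

bottom flange: A = 85 × 12 = 1020.00, centroid at (62.50, 6.00).
web: A = 20 × 170 = 3400.00, centroid at (10.00, 97.00).
top flange: A = 70 × 8 = 560.00, centroid at (-15.00, 186.00).
ΣA = 4980.00 mm², ΣAX̄ = 89350.00 mm³, ΣAȲ = 440080.00 mm³.
X̄ = 89350.00/4980.00 = 17.94 mm; Ȳ = 440080.00/4980.00 = 88.37 mm.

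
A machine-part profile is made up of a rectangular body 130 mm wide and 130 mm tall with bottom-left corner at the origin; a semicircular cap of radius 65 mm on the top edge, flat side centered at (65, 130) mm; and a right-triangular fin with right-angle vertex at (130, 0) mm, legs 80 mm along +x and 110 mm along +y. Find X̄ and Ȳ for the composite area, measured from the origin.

X̄ = 79.44 mm, Ȳ = 82.53 mm

Part | A | x̄ᵢ | ȳᵢ | A·x̄ᵢ | A·ȳᵢ
rectangular body | 16900.00 | 65.00 | 65.00 | 1098500.00 | 1098500.00
semicircular top | 6636.61 | 65.00 | 157.59 | 431379.94 | 1045843.22
triangular fin | 4400.00 | 156.67 | 36.67 | 689333.33 | 161333.33
Σ | 27936.61 |  |  | 2219213.27 | 2305676.55
X̄ = 2219213.27 / 27936.61 = 79.44 mm
Ȳ = 2305676.55 / 27936.61 = 82.53 mm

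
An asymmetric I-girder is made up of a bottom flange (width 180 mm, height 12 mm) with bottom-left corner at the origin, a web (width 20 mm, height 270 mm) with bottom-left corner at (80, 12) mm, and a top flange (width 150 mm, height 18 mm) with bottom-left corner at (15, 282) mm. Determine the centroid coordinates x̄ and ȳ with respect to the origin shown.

x̄ = 90.00 mm, ȳ = 155.21 mm

Part | A | x̄ᵢ | ȳᵢ | A·x̄ᵢ | A·ȳᵢ
bottom flange | 2160.00 | 90.00 | 6.00 | 194400.00 | 12960.00
web | 5400.00 | 90.00 | 147.00 | 486000.00 | 793800.00
top flange | 2700.00 | 90.00 | 291.00 | 243000.00 | 785700.00
Σ | 10260.00 |  |  | 923400.00 | 1592460.00
x̄ = 923400.00 / 10260.00 = 90.00 mm
ȳ = 1592460.00 / 10260.00 = 155.21 mm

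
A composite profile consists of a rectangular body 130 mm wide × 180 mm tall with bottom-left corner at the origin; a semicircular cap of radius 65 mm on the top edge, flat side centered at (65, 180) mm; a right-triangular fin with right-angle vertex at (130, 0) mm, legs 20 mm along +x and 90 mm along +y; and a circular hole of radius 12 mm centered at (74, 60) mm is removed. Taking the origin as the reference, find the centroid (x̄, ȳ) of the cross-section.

x̄ = 66.98 mm, ȳ = 114.27 mm

rectangular body: A = 130 × 180 = 23400.00, centroid at (65.00, 90.00).
semicircular top: A = ½π·65² = 6636.61, centroid at (65.00, 207.59).
triangular fin: A = ½·20·90 = 900.00, centroid at (136.67, 30.00).
hole: A = −π·12² = -452.39, centroid at (74.00, 60.00).
ΣA = 30484.23 mm², ΣAx̄ = 2041903.13 mm³, ΣAȳ = 3483530.58 mm³.
x̄ = 2041903.13/30484.23 = 66.98 mm; ȳ = 3483530.58/30484.23 = 114.27 mm.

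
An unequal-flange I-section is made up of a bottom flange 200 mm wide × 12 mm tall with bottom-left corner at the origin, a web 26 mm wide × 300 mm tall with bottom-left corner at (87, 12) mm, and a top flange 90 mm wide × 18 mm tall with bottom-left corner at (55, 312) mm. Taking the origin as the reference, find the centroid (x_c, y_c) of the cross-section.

Part | A | x̄ᵢ | ȳᵢ | A·x̄ᵢ | A·ȳᵢ
bottom flange | 2400.00 | 100.00 | 6.00 | 240000.00 | 14400.00
web | 7800.00 | 100.00 | 162.00 | 780000.00 | 1263600.00
top flange | 1620.00 | 100.00 | 321.00 | 162000.00 | 520020.00
Σ | 11820.00 |  |  | 1182000.00 | 1798020.00
x_c = 1182000.00 / 11820.00 = 100.00 mm
y_c = 1798020.00 / 11820.00 = 152.12 mm

x_c = 100.00 mm, y_c = 152.12 mm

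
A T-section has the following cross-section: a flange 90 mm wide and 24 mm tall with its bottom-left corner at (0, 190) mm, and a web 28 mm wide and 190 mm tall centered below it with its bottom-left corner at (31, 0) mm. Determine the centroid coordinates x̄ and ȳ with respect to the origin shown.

x̄ = 45.00 mm, ȳ = 125.90 mm

Part | A | x̄ᵢ | ȳᵢ | A·x̄ᵢ | A·ȳᵢ
web | 5320.00 | 45.00 | 95.00 | 239400.00 | 505400.00
flange | 2160.00 | 45.00 | 202.00 | 97200.00 | 436320.00
Σ | 7480.00 |  |  | 336600.00 | 941720.00
x̄ = 336600.00 / 7480.00 = 45.00 mm
ȳ = 941720.00 / 7480.00 = 125.90 mm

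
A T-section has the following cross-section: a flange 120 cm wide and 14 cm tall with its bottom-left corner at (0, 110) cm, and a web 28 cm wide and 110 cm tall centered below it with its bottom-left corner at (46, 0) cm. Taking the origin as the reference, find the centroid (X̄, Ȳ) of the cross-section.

X̄ = 60.00 cm, Ȳ = 76.88 cm

web: A = 28 × 110 = 3080.00, centroid at (60.00, 55.00).
flange: A = 120 × 14 = 1680.00, centroid at (60.00, 117.00).
ΣA = 4760.00 cm², ΣAX̄ = 285600.00 cm³, ΣAȲ = 365960.00 cm³.
X̄ = 285600.00/4760.00 = 60.00 cm; Ȳ = 365960.00/4760.00 = 76.88 cm.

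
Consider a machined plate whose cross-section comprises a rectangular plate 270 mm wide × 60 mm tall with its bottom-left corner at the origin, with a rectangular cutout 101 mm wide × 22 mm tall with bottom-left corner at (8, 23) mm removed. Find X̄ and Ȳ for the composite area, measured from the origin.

X̄ = 147.16 mm, Ȳ = 29.36 mm

plate: A = 270 × 60 = 16200.00, centroid at (135.00, 30.00).
hole: A = −(101 × 22) = -2222.00, centroid at (58.50, 34.00).
ΣA = 13978.00 mm²
ΣAX̄ = (16200.00)(135.00) + (-2222.00)(58.50) = 2057013.00 mm³
ΣAȲ = (16200.00)(30.00) + (-2222.00)(34.00) = 410452.00 mm³
X̄ = 2057013.00 / 13978.00 = 147.16 mm
Ȳ = 410452.00 / 13978.00 = 29.36 mm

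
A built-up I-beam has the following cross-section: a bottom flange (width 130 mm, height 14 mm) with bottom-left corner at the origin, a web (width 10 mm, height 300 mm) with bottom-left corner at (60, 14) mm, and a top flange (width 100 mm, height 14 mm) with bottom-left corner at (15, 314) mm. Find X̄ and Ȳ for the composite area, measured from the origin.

Part | A | x̄ᵢ | ȳᵢ | A·x̄ᵢ | A·ȳᵢ
bottom flange | 1820.00 | 65.00 | 7.00 | 118300.00 | 12740.00
web | 3000.00 | 65.00 | 164.00 | 195000.00 | 492000.00
top flange | 1400.00 | 65.00 | 321.00 | 91000.00 | 449400.00
Σ | 6220.00 |  |  | 404300.00 | 954140.00
X̄ = 404300.00 / 6220.00 = 65.00 mm
Ȳ = 954140.00 / 6220.00 = 153.40 mm

X̄ = 65.00 mm, Ȳ = 153.40 mm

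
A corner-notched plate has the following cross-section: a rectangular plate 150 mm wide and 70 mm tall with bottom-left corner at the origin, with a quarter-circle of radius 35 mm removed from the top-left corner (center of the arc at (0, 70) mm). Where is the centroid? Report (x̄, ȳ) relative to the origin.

plate: A = 150 × 70 = 10500.00, centroid at (75.00, 35.00).
removed quarter-circle: A = −¼π·35² = -962.11, centroid at (14.85, 55.15).
ΣA = 9537.89 mm²
ΣAx̄ = (10500.00)(75.00) + (-962.11)(14.85) = 773208.33 mm³
ΣAȳ = (10500.00)(35.00) + (-962.11)(55.15) = 314443.77 mm³
x̄ = 773208.33 / 9537.89 = 81.07 mm
ȳ = 314443.77 / 9537.89 = 32.97 mm

x̄ = 81.07 mm, ȳ = 32.97 mm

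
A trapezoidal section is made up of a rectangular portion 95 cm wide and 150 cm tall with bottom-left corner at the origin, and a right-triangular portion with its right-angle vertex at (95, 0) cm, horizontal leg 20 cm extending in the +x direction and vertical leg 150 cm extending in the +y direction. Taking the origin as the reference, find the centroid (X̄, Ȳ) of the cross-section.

X̄ = 52.66 cm, Ȳ = 72.62 cm

rectangular portion: A = 95 × 150 = 14250.00, centroid at (47.50, 75.00).
triangular portion: A = ½·20·150 = 1500.00, centroid at (101.67, 50.00).
ΣA = 15750.00 cm²
ΣAX̄ = (14250.00)(47.50) + (1500.00)(101.67) = 829375.00 cm³
ΣAȲ = (14250.00)(75.00) + (1500.00)(50.00) = 1143750.00 cm³
X̄ = 829375.00 / 15750.00 = 52.66 cm
Ȳ = 1143750.00 / 15750.00 = 72.62 cm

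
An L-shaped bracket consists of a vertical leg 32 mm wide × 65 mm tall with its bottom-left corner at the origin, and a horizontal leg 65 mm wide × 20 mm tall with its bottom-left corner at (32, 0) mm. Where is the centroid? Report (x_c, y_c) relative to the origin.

x_c = 34.65 mm, y_c = 23.85 mm

vertical leg: A = 32 × 65 = 2080.00, centroid at (16.00, 32.50).
horizontal leg: A = 65 × 20 = 1300.00, centroid at (64.50, 10.00).
ΣA = 3380.00 mm²
ΣAx_c = (2080.00)(16.00) + (1300.00)(64.50) = 117130.00 mm³
ΣAy_c = (2080.00)(32.50) + (1300.00)(10.00) = 80600.00 mm³
x_c = 117130.00 / 3380.00 = 34.65 mm
y_c = 80600.00 / 3380.00 = 23.85 mm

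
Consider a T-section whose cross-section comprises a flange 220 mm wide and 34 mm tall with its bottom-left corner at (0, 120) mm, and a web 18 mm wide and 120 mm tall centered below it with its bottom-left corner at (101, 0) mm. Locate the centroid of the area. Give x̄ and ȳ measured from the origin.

web: A = 18 × 120 = 2160.00, centroid at (110.00, 60.00).
flange: A = 220 × 34 = 7480.00, centroid at (110.00, 137.00).
ΣA = 9640.00 mm²
ΣAx̄ = (2160.00)(110.00) + (7480.00)(110.00) = 1060400.00 mm³
ΣAȳ = (2160.00)(60.00) + (7480.00)(137.00) = 1154360.00 mm³
x̄ = 1060400.00 / 9640.00 = 110.00 mm
ȳ = 1154360.00 / 9640.00 = 119.75 mm

x̄ = 110.00 mm, ȳ = 119.75 mm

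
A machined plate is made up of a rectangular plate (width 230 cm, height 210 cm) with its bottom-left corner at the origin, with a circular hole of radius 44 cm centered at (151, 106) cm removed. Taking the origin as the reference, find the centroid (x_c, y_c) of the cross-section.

x_c = 109.81 cm, y_c = 104.86 cm

plate: A = 230 × 210 = 48300.00, centroid at (115.00, 105.00).
hole: A = −π·44² = -6082.12, centroid at (151.00, 106.00).
ΣA = 42217.88 cm², ΣAx_c = 4636099.37 cm³, ΣAy_c = 4426794.92 cm³.
x_c = 4636099.37/42217.88 = 109.81 cm; y_c = 4426794.92/42217.88 = 104.86 cm.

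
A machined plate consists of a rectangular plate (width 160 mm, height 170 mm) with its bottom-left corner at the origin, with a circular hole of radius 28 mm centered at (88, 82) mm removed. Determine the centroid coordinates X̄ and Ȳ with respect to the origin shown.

plate: A = 160 × 170 = 27200.00, centroid at (80.00, 85.00).
hole: A = −π·28² = -2463.01, centroid at (88.00, 82.00).
ΣA = 24736.99 mm², ΣAX̄ = 1959255.24 mm³, ΣAȲ = 2110033.29 mm³.
X̄ = 1959255.24/24736.99 = 79.20 mm; Ȳ = 2110033.29/24736.99 = 85.30 mm.

X̄ = 79.20 mm, Ȳ = 85.30 mm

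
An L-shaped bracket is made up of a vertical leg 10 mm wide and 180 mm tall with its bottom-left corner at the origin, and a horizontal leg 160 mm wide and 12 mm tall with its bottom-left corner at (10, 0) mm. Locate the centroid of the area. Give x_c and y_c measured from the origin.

x_c = 48.87 mm, y_c = 46.65 mm

vertical leg: A = 10 × 180 = 1800.00, centroid at (5.00, 90.00).
horizontal leg: A = 160 × 12 = 1920.00, centroid at (90.00, 6.00).
ΣA = 3720.00 mm²
ΣAx_c = (1800.00)(5.00) + (1920.00)(90.00) = 181800.00 mm³
ΣAy_c = (1800.00)(90.00) + (1920.00)(6.00) = 173520.00 mm³
x_c = 181800.00 / 3720.00 = 48.87 mm
y_c = 173520.00 / 3720.00 = 46.65 mm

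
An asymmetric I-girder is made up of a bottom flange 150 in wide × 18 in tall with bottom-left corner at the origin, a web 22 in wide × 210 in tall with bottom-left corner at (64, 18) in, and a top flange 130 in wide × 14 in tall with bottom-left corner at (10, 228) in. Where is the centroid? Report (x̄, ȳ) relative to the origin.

bottom flange: A = 150 × 18 = 2700.00, centroid at (75.00, 9.00).
web: A = 22 × 210 = 4620.00, centroid at (75.00, 123.00).
top flange: A = 130 × 14 = 1820.00, centroid at (75.00, 235.00).
ΣA = 9140.00 in², ΣAx̄ = 685500.00 in³, ΣAȳ = 1020260.00 in³.
x̄ = 685500.00/9140.00 = 75.00 in; ȳ = 1020260.00/9140.00 = 111.63 in.

x̄ = 75.00 in, ȳ = 111.63 in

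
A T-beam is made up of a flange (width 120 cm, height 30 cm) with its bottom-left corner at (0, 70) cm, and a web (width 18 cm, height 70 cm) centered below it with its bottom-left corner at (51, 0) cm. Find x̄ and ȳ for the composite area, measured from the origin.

web: A = 18 × 70 = 1260.00, centroid at (60.00, 35.00).
flange: A = 120 × 30 = 3600.00, centroid at (60.00, 85.00).
ΣA = 4860.00 cm²
ΣAx̄ = (1260.00)(60.00) + (3600.00)(60.00) = 291600.00 cm³
ΣAȳ = (1260.00)(35.00) + (3600.00)(85.00) = 350100.00 cm³
x̄ = 291600.00 / 4860.00 = 60.00 cm
ȳ = 350100.00 / 4860.00 = 72.04 cm

x̄ = 60.00 cm, ȳ = 72.04 cm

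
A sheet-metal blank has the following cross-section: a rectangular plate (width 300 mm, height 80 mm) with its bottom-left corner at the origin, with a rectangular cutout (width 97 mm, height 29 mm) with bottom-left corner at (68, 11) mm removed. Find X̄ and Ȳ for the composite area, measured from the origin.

X̄ = 154.45 mm, Ȳ = 41.93 mm

plate: A = 300 × 80 = 24000.00, centroid at (150.00, 40.00).
hole: A = −(97 × 29) = -2813.00, centroid at (116.50, 25.50).
ΣA = 21187.00 mm², ΣAX̄ = 3272285.50 mm³, ΣAȲ = 888268.50 mm³.
X̄ = 3272285.50/21187.00 = 154.45 mm; Ȳ = 888268.50/21187.00 = 41.93 mm.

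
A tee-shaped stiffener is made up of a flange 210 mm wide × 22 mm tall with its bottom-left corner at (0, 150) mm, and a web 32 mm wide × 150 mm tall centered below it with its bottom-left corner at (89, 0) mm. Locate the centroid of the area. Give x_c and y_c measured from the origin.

x_c = 105.00 mm, y_c = 117.18 mm

web: A = 32 × 150 = 4800.00, centroid at (105.00, 75.00).
flange: A = 210 × 22 = 4620.00, centroid at (105.00, 161.00).
ΣA = 9420.00 mm², ΣAx_c = 989100.00 mm³, ΣAy_c = 1103820.00 mm³.
x_c = 989100.00/9420.00 = 105.00 mm; y_c = 1103820.00/9420.00 = 117.18 mm.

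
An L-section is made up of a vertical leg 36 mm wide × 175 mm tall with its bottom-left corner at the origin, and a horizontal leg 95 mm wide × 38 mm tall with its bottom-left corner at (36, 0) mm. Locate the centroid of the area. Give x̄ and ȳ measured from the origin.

x̄ = 41.86 mm, ȳ = 62.55 mm

vertical leg: A = 36 × 175 = 6300.00, centroid at (18.00, 87.50).
horizontal leg: A = 95 × 38 = 3610.00, centroid at (83.50, 19.00).
ΣA = 9910.00 mm²
ΣAx̄ = (6300.00)(18.00) + (3610.00)(83.50) = 414835.00 mm³
ΣAȳ = (6300.00)(87.50) + (3610.00)(19.00) = 619840.00 mm³
x̄ = 414835.00 / 9910.00 = 41.86 mm
ȳ = 619840.00 / 9910.00 = 62.55 mm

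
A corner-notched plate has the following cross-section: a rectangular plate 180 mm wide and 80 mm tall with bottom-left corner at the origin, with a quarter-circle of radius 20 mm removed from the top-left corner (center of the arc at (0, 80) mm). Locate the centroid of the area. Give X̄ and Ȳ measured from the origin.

Part | A | x̄ᵢ | ȳᵢ | A·x̄ᵢ | A·ȳᵢ
plate | 14400.00 | 90.00 | 40.00 | 1296000.00 | 576000.00
removed quarter-circle | -314.16 | 8.49 | 71.51 | -2666.67 | -22466.07
Σ | 14085.84 |  |  | 1293333.33 | 553533.93
X̄ = 1293333.33 / 14085.84 = 91.82 mm
Ȳ = 553533.93 / 14085.84 = 39.30 mm

X̄ = 91.82 mm, Ȳ = 39.30 mm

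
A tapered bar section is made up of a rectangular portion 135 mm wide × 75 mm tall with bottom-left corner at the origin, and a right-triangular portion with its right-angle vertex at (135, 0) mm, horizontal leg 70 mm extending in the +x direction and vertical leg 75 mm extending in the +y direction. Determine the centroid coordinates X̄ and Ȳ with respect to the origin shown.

rectangular portion: A = 135 × 75 = 10125.00, centroid at (67.50, 37.50).
triangular portion: A = ½·70·75 = 2625.00, centroid at (158.33, 25.00).
ΣA = 12750.00 mm²
ΣAX̄ = (10125.00)(67.50) + (2625.00)(158.33) = 1099062.50 mm³
ΣAȲ = (10125.00)(37.50) + (2625.00)(25.00) = 445312.50 mm³
X̄ = 1099062.50 / 12750.00 = 86.20 mm
Ȳ = 445312.50 / 12750.00 = 34.93 mm

X̄ = 86.20 mm, Ȳ = 34.93 mm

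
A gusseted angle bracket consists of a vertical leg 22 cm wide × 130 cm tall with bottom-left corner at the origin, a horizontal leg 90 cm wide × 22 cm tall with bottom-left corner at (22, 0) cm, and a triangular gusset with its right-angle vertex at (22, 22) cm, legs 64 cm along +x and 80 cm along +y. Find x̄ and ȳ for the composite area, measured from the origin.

vertical leg: A = 22 × 130 = 2860.00, centroid at (11.00, 65.00).
horizontal leg: A = 90 × 22 = 1980.00, centroid at (67.00, 11.00).
gusset: A = ½·64·80 = 2560.00, centroid at (43.33, 48.67).
ΣA = 7400.00 cm², ΣAx̄ = 275053.33 cm³, ΣAȳ = 332266.67 cm³.
x̄ = 275053.33/7400.00 = 37.17 cm; ȳ = 332266.67/7400.00 = 44.90 cm.

x̄ = 37.17 cm, ȳ = 44.90 cm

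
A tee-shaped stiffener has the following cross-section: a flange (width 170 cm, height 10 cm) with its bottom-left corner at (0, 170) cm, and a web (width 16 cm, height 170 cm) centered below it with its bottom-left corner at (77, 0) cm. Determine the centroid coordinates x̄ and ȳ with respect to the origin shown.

x̄ = 85.00 cm, ȳ = 119.62 cm

web: A = 16 × 170 = 2720.00, centroid at (85.00, 85.00).
flange: A = 170 × 10 = 1700.00, centroid at (85.00, 175.00).
ΣA = 4420.00 cm²
ΣAx̄ = (2720.00)(85.00) + (1700.00)(85.00) = 375700.00 cm³
ΣAȳ = (2720.00)(85.00) + (1700.00)(175.00) = 528700.00 cm³
x̄ = 375700.00 / 4420.00 = 85.00 cm
ȳ = 528700.00 / 4420.00 = 119.62 cm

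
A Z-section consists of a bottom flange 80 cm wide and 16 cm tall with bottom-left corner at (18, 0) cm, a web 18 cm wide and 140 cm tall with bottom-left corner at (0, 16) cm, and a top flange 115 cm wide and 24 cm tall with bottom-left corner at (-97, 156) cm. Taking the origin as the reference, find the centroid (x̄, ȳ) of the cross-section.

x̄ = -1.84 cm, ȳ = 105.28 cm

bottom flange: A = 80 × 16 = 1280.00, centroid at (58.00, 8.00).
web: A = 18 × 140 = 2520.00, centroid at (9.00, 86.00).
top flange: A = 115 × 24 = 2760.00, centroid at (-39.50, 168.00).
ΣA = 6560.00 cm², ΣAx̄ = -12100.00 cm³, ΣAȳ = 690640.00 cm³.
x̄ = -12100.00/6560.00 = -1.84 cm; ȳ = 690640.00/6560.00 = 105.28 cm.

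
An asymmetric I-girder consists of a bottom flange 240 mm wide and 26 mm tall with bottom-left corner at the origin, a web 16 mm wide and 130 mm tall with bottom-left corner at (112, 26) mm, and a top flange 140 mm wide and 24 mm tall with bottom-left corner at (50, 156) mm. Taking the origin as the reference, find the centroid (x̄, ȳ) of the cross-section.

x̄ = 120.00 mm, ȳ = 71.48 mm

Part | A | x̄ᵢ | ȳᵢ | A·x̄ᵢ | A·ȳᵢ
bottom flange | 6240.00 | 120.00 | 13.00 | 748800.00 | 81120.00
web | 2080.00 | 120.00 | 91.00 | 249600.00 | 189280.00
top flange | 3360.00 | 120.00 | 168.00 | 403200.00 | 564480.00
Σ | 11680.00 |  |  | 1401600.00 | 834880.00
x̄ = 1401600.00 / 11680.00 = 120.00 mm
ȳ = 834880.00 / 11680.00 = 71.48 mm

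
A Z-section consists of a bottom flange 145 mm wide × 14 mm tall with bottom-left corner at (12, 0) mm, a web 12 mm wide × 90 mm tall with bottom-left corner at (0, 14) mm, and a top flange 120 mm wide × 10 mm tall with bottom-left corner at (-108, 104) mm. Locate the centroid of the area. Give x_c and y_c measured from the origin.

Part | A | x̄ᵢ | ȳᵢ | A·x̄ᵢ | A·ȳᵢ
bottom flange | 2030.00 | 84.50 | 7.00 | 171535.00 | 14210.00
web | 1080.00 | 6.00 | 59.00 | 6480.00 | 63720.00
top flange | 1200.00 | -48.00 | 109.00 | -57600.00 | 130800.00
Σ | 4310.00 |  |  | 120415.00 | 208730.00
x_c = 120415.00 / 4310.00 = 27.94 mm
y_c = 208730.00 / 4310.00 = 48.43 mm

x_c = 27.94 mm, y_c = 48.43 mm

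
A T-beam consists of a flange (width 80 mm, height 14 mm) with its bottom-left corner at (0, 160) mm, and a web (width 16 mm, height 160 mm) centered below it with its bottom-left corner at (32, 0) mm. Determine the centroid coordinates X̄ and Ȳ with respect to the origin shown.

X̄ = 40.00 mm, Ȳ = 106.48 mm

Part | A | x̄ᵢ | ȳᵢ | A·x̄ᵢ | A·ȳᵢ
web | 2560.00 | 40.00 | 80.00 | 102400.00 | 204800.00
flange | 1120.00 | 40.00 | 167.00 | 44800.00 | 187040.00
Σ | 3680.00 |  |  | 147200.00 | 391840.00
X̄ = 147200.00 / 3680.00 = 40.00 mm
Ȳ = 391840.00 / 3680.00 = 106.48 mm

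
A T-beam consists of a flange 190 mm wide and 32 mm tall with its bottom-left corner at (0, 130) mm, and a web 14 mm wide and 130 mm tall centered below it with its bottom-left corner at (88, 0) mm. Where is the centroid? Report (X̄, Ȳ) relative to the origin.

web: A = 14 × 130 = 1820.00, centroid at (95.00, 65.00).
flange: A = 190 × 32 = 6080.00, centroid at (95.00, 146.00).
ΣA = 7900.00 mm², ΣAX̄ = 750500.00 mm³, ΣAȲ = 1005980.00 mm³.
X̄ = 750500.00/7900.00 = 95.00 mm; Ȳ = 1005980.00/7900.00 = 127.34 mm.

X̄ = 95.00 mm, Ȳ = 127.34 mm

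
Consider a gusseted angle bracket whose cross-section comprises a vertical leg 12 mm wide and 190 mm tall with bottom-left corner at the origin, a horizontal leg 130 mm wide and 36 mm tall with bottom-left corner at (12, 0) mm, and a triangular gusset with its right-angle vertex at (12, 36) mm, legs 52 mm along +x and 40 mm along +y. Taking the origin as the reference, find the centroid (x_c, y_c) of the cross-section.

x_c = 50.57 mm, y_c = 44.02 mm

vertical leg: A = 12 × 190 = 2280.00, centroid at (6.00, 95.00).
horizontal leg: A = 130 × 36 = 4680.00, centroid at (77.00, 18.00).
gusset: A = ½·52·40 = 1040.00, centroid at (29.33, 49.33).
ΣA = 8000.00 mm², ΣAx_c = 404546.67 mm³, ΣAy_c = 352146.67 mm³.
x_c = 404546.67/8000.00 = 50.57 mm; y_c = 352146.67/8000.00 = 44.02 mm.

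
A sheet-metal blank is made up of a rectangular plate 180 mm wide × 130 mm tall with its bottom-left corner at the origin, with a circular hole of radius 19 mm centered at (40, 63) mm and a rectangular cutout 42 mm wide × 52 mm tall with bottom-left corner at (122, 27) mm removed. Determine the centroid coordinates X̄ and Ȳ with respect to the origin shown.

plate: A = 180 × 130 = 23400.00, centroid at (90.00, 65.00).
hole 1: A = −π·19² = -1134.11, centroid at (40.00, 63.00).
hole 2: A = −(42 × 52) = -2184.00, centroid at (143.00, 53.00).
ΣA = 20081.89 mm²
ΣAX̄ = (23400.00)(90.00) + (-1134.11)(40.00) + (-2184.00)(143.00) = 1748323.40 mm³
ΣAȲ = (23400.00)(65.00) + (-1134.11)(63.00) + (-2184.00)(53.00) = 1333798.76 mm³
X̄ = 1748323.40 / 20081.89 = 87.06 mm
Ȳ = 1333798.76 / 20081.89 = 66.42 mm

X̄ = 87.06 mm, Ȳ = 66.42 mm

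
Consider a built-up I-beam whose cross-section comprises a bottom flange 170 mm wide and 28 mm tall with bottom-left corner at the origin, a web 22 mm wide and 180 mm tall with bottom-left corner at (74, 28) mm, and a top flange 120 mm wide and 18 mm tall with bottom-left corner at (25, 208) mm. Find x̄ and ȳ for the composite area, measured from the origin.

x̄ = 85.00 mm, ȳ = 92.15 mm

Part | A | x̄ᵢ | ȳᵢ | A·x̄ᵢ | A·ȳᵢ
bottom flange | 4760.00 | 85.00 | 14.00 | 404600.00 | 66640.00
web | 3960.00 | 85.00 | 118.00 | 336600.00 | 467280.00
top flange | 2160.00 | 85.00 | 217.00 | 183600.00 | 468720.00
Σ | 10880.00 |  |  | 924800.00 | 1002640.00
x̄ = 924800.00 / 10880.00 = 85.00 mm
ȳ = 1002640.00 / 10880.00 = 92.15 mm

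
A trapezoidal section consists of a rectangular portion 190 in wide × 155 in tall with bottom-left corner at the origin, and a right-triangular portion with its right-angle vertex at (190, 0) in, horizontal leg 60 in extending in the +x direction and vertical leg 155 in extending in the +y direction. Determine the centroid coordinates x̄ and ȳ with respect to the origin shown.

Part | A | x̄ᵢ | ȳᵢ | A·x̄ᵢ | A·ȳᵢ
rectangular portion | 29450.00 | 95.00 | 77.50 | 2797750.00 | 2282375.00
triangular portion | 4650.00 | 210.00 | 51.67 | 976500.00 | 240250.00
Σ | 34100.00 |  |  | 3774250.00 | 2522625.00
x̄ = 3774250.00 / 34100.00 = 110.68 in
ȳ = 2522625.00 / 34100.00 = 73.98 in

x̄ = 110.68 in, ȳ = 73.98 in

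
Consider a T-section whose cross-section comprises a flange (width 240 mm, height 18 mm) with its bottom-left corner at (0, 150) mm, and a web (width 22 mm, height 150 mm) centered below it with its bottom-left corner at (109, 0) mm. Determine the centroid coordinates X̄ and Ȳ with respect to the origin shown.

X̄ = 120.00 mm, Ȳ = 122.62 mm

Part | A | x̄ᵢ | ȳᵢ | A·x̄ᵢ | A·ȳᵢ
web | 3300.00 | 120.00 | 75.00 | 396000.00 | 247500.00
flange | 4320.00 | 120.00 | 159.00 | 518400.00 | 686880.00
Σ | 7620.00 |  |  | 914400.00 | 934380.00
X̄ = 914400.00 / 7620.00 = 120.00 mm
Ȳ = 934380.00 / 7620.00 = 122.62 mm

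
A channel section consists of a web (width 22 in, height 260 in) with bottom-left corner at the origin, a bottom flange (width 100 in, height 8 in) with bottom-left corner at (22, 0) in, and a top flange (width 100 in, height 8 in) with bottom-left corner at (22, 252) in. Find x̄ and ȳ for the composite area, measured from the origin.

x̄ = 24.33 in, ȳ = 130.00 in

web: A = 22 × 260 = 5720.00, centroid at (11.00, 130.00).
bottom flange: A = 100 × 8 = 800.00, centroid at (72.00, 4.00).
top flange: A = 100 × 8 = 800.00, centroid at (72.00, 256.00).
ΣA = 7320.00 in², ΣAx̄ = 178120.00 in³, ΣAȳ = 951600.00 in³.
x̄ = 178120.00/7320.00 = 24.33 in; ȳ = 951600.00/7320.00 = 130.00 in.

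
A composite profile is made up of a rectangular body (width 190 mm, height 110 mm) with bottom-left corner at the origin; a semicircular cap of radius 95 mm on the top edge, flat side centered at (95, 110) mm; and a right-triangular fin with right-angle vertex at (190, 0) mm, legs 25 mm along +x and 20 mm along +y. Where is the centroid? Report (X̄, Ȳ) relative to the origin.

Part | A | x̄ᵢ | ȳᵢ | A·x̄ᵢ | A·ȳᵢ
rectangular body | 20900.00 | 95.00 | 55.00 | 1985500.00 | 1149500.00
semicircular top | 14176.44 | 95.00 | 150.32 | 1346761.50 | 2130991.39
triangular fin | 250.00 | 198.33 | 6.67 | 49583.33 | 1666.67
Σ | 35326.44 |  |  | 3381844.83 | 3282158.05
X̄ = 3381844.83 / 35326.44 = 95.73 mm
Ȳ = 3282158.05 / 35326.44 = 92.91 mm

X̄ = 95.73 mm, Ȳ = 92.91 mm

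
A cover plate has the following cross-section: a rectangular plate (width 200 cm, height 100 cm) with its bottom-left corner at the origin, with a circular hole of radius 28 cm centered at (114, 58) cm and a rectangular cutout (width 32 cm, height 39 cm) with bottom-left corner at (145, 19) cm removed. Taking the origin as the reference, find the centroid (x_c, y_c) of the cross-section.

plate: A = 200 × 100 = 20000.00, centroid at (100.00, 50.00).
hole 1: A = −π·28² = -2463.01, centroid at (114.00, 58.00).
hole 2: A = −(32 × 39) = -1248.00, centroid at (161.00, 38.50).
ΣA = 16288.99 cm²
ΣAx_c = (20000.00)(100.00) + (-2463.01)(114.00) + (-1248.00)(161.00) = 1518289.01 cm³
ΣAy_c = (20000.00)(50.00) + (-2463.01)(58.00) + (-1248.00)(38.50) = 809097.50 cm³
x_c = 1518289.01 / 16288.99 = 93.21 cm
y_c = 809097.50 / 16288.99 = 49.67 cm

x_c = 93.21 cm, y_c = 49.67 cm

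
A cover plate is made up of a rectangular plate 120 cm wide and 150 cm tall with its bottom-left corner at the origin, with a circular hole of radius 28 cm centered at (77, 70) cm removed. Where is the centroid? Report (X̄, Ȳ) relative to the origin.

plate: A = 120 × 150 = 18000.00, centroid at (60.00, 75.00).
hole: A = −π·28² = -2463.01, centroid at (77.00, 70.00).
ΣA = 15536.99 cm²
ΣAX̄ = (18000.00)(60.00) + (-2463.01)(77.00) = 890348.33 cm³
ΣAȲ = (18000.00)(75.00) + (-2463.01)(70.00) = 1177589.40 cm³
X̄ = 890348.33 / 15536.99 = 57.31 cm
Ȳ = 1177589.40 / 15536.99 = 75.79 cm

X̄ = 57.31 cm, Ȳ = 75.79 cm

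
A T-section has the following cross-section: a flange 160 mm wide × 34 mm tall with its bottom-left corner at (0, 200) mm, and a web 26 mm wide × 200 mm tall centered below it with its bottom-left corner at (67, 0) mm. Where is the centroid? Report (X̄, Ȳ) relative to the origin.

X̄ = 80.00 mm, Ȳ = 159.82 mm

web: A = 26 × 200 = 5200.00, centroid at (80.00, 100.00).
flange: A = 160 × 34 = 5440.00, centroid at (80.00, 217.00).
ΣA = 10640.00 mm²
ΣAX̄ = (5200.00)(80.00) + (5440.00)(80.00) = 851200.00 mm³
ΣAȲ = (5200.00)(100.00) + (5440.00)(217.00) = 1700480.00 mm³
X̄ = 851200.00 / 10640.00 = 80.00 mm
Ȳ = 1700480.00 / 10640.00 = 159.82 mm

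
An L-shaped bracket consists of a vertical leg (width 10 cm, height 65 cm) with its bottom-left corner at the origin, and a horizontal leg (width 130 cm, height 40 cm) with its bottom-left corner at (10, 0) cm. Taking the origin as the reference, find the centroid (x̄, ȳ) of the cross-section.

Part | A | x̄ᵢ | ȳᵢ | A·x̄ᵢ | A·ȳᵢ
vertical leg | 650.00 | 5.00 | 32.50 | 3250.00 | 21125.00
horizontal leg | 5200.00 | 75.00 | 20.00 | 390000.00 | 104000.00
Σ | 5850.00 |  |  | 393250.00 | 125125.00
x̄ = 393250.00 / 5850.00 = 67.22 cm
ȳ = 125125.00 / 5850.00 = 21.39 cm

x̄ = 67.22 cm, ȳ = 21.39 cm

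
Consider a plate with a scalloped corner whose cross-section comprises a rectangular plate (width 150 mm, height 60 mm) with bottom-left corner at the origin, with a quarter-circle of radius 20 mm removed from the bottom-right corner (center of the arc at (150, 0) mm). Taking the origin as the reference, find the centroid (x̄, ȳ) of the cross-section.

x̄ = 72.59 mm, ȳ = 30.78 mm

plate: A = 150 × 60 = 9000.00, centroid at (75.00, 30.00).
removed quarter-circle: A = −¼π·20² = -314.16, centroid at (141.51, 8.49).
ΣA = 8685.84 mm², ΣAx̄ = 630542.78 mm³, ΣAȳ = 267333.33 mm³.
x̄ = 630542.78/8685.84 = 72.59 mm; ȳ = 267333.33/8685.84 = 30.78 mm.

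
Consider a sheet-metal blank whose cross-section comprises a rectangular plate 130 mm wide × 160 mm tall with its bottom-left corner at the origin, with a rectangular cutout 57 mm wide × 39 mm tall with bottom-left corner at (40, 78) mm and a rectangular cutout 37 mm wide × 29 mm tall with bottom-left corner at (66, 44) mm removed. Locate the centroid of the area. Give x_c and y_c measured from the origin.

x_c = 63.36 mm, y_c = 79.10 mm

plate: A = 130 × 160 = 20800.00, centroid at (65.00, 80.00).
hole 1: A = −(57 × 39) = -2223.00, centroid at (68.50, 97.50).
hole 2: A = −(37 × 29) = -1073.00, centroid at (84.50, 58.50).
ΣA = 17504.00 mm²
ΣAx_c = (20800.00)(65.00) + (-2223.00)(68.50) + (-1073.00)(84.50) = 1109056.00 mm³
ΣAy_c = (20800.00)(80.00) + (-2223.00)(97.50) + (-1073.00)(58.50) = 1384487.00 mm³
x_c = 1109056.00 / 17504.00 = 63.36 mm
y_c = 1384487.00 / 17504.00 = 79.10 mm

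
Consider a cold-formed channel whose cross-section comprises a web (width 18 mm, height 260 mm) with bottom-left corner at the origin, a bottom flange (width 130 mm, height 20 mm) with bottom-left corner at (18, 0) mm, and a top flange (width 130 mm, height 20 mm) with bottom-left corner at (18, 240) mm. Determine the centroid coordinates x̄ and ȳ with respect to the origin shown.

x̄ = 47.95 mm, ȳ = 130.00 mm

web: A = 18 × 260 = 4680.00, centroid at (9.00, 130.00).
bottom flange: A = 130 × 20 = 2600.00, centroid at (83.00, 10.00).
top flange: A = 130 × 20 = 2600.00, centroid at (83.00, 250.00).
ΣA = 9880.00 mm²
ΣAx̄ = (4680.00)(9.00) + (2600.00)(83.00) + (2600.00)(83.00) = 473720.00 mm³
ΣAȳ = (4680.00)(130.00) + (2600.00)(10.00) + (2600.00)(250.00) = 1284400.00 mm³
x̄ = 473720.00 / 9880.00 = 47.95 mm
ȳ = 1284400.00 / 9880.00 = 130.00 mm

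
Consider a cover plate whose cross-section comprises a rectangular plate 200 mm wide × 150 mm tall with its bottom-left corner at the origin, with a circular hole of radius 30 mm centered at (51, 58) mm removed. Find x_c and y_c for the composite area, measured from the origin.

Part | A | x̄ᵢ | ȳᵢ | A·x̄ᵢ | A·ȳᵢ
plate | 30000.00 | 100.00 | 75.00 | 3000000.00 | 2250000.00
hole | -2827.43 | 51.00 | 58.00 | -144199.10 | -163991.14
Σ | 27172.57 |  |  | 2855800.90 | 2086008.86
x_c = 2855800.90 / 27172.57 = 105.10 mm
y_c = 2086008.86 / 27172.57 = 76.77 mm

x_c = 105.10 mm, y_c = 76.77 mm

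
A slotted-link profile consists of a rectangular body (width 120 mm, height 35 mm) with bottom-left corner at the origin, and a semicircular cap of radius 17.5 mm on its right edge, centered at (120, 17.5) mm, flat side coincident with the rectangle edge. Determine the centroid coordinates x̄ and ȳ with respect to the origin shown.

rectangular body: A = 120 × 35 = 4200.00, centroid at (60.00, 17.50).
semicircular end: A = ½π·17.5² = 481.06, centroid at (127.43, 17.50).
ΣA = 4681.06 mm²
ΣAx̄ = (4200.00)(60.00) + (481.06)(127.43) = 313299.68 mm³
ΣAȳ = (4200.00)(17.50) + (481.06)(17.50) = 81918.49 mm³
x̄ = 313299.68 / 4681.06 = 66.93 mm
ȳ = 81918.49 / 4681.06 = 17.50 mm

x̄ = 66.93 mm, ȳ = 17.50 mm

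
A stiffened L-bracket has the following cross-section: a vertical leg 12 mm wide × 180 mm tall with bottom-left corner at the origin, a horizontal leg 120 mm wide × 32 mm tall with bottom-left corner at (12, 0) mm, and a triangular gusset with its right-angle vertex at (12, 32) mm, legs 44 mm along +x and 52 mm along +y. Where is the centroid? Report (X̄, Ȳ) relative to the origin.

vertical leg: A = 12 × 180 = 2160.00, centroid at (6.00, 90.00).
horizontal leg: A = 120 × 32 = 3840.00, centroid at (72.00, 16.00).
gusset: A = ½·44·52 = 1144.00, centroid at (26.67, 49.33).
ΣA = 7144.00 mm², ΣAX̄ = 319946.67 mm³, ΣAȲ = 312277.33 mm³.
X̄ = 319946.67/7144.00 = 44.79 mm; Ȳ = 312277.33/7144.00 = 43.71 mm.

X̄ = 44.79 mm, Ȳ = 43.71 mm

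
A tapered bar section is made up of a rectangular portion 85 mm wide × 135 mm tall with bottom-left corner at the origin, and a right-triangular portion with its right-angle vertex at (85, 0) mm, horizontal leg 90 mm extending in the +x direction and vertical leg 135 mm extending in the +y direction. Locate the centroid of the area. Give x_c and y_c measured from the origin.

Part | A | x̄ᵢ | ȳᵢ | A·x̄ᵢ | A·ȳᵢ
rectangular portion | 11475.00 | 42.50 | 67.50 | 487687.50 | 774562.50
triangular portion | 6075.00 | 115.00 | 45.00 | 698625.00 | 273375.00
Σ | 17550.00 |  |  | 1186312.50 | 1047937.50
x_c = 1186312.50 / 17550.00 = 67.60 mm
y_c = 1047937.50 / 17550.00 = 59.71 mm

x_c = 67.60 mm, y_c = 59.71 mm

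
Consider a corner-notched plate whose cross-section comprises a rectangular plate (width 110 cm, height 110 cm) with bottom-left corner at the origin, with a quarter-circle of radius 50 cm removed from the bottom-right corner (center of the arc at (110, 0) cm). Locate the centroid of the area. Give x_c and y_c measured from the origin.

x_c = 48.46 cm, y_c = 61.54 cm

plate: A = 110 × 110 = 12100.00, centroid at (55.00, 55.00).
removed quarter-circle: A = −¼π·50² = -1963.50, centroid at (88.78, 21.22).
ΣA = 10136.50 cm²
ΣAx_c = (12100.00)(55.00) + (-1963.50)(88.78) = 491182.17 cm³
ΣAy_c = (12100.00)(55.00) + (-1963.50)(21.22) = 623833.33 cm³
x_c = 491182.17 / 10136.50 = 48.46 cm
y_c = 623833.33 / 10136.50 = 61.54 cm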